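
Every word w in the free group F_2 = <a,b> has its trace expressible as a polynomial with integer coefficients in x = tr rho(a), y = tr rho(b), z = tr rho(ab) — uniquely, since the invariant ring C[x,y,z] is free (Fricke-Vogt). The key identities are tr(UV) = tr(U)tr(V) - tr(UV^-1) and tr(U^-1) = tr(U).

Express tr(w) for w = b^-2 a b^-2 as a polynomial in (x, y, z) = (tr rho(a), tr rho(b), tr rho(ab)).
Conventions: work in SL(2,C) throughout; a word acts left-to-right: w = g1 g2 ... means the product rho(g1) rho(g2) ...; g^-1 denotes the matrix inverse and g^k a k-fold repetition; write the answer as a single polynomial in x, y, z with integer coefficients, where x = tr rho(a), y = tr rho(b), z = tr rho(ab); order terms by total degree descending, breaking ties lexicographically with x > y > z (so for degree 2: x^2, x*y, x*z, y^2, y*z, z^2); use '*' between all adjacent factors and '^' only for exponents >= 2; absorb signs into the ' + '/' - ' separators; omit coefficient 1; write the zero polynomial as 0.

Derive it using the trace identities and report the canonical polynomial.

apply: trace(b^-1 a) = trace(a)*trace(b) - trace(a b)   [inverse elimination on b] = x*y - z
trace(a b^-2) = trace(b^-1 a)*trace(b) - trace(b^-1 a b)   [inverse elimination on b] = x*y^2 - y*z - x
trace(b^-1 a b^-2) = trace(a b^-2)*trace(b) - trace(a b^-1)   [inverse elimination on b] = x*y^3 - y^2*z - 2*x*y + z
use: trace(b^-2 a b^-2) = trace(b^-1 a b^-2)*trace(b) - trace(b^-1 a b^-1)   [inverse elimination on b] = x*y^4 - y^3*z - 3*x*y^2 + 2*y*z + x

x*y^4 - y^3*z - 3*x*y^2 + 2*y*z + x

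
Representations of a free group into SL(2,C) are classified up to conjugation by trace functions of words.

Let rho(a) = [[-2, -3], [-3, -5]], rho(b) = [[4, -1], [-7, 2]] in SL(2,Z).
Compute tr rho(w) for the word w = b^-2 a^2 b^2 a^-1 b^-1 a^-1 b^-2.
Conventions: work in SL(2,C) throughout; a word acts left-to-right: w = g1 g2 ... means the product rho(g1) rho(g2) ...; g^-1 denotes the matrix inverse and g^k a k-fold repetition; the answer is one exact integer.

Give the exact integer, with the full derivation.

rho(b^-1) = [[2, 1], [7, 4]]
... * rho(b^-1) = [[2, 1], [7, 4]]  ->  [[11, 6], [42, 23]]
... * rho(a) = [[-2, -3], [-3, -5]]  ->  [[-40, -63], [-153, -241]]
... * rho(a) = [[-2, -3], [-3, -5]]  ->  [[269, 435], [1029, 1664]]
... * rho(b) = [[4, -1], [-7, 2]]  ->  [[-1969, 601], [-7532, 2299]]
... * rho(b) = [[4, -1], [-7, 2]]  ->  [[-12083, 3171], [-46221, 12130]]
... * rho(a^-1) = [[-5, 3], [3, -2]]  ->  [[69928, -42591], [267495, -162923]]
... * rho(b^-1) = [[2, 1], [7, 4]]  ->  [[-158281, -100436], [-605471, -384197]]
... * rho(a^-1) = [[-5, 3], [3, -2]]  ->  [[490097, -273971], [1874764, -1048019]]
... * rho(b^-1) = [[2, 1], [7, 4]]  ->  [[-937603, -605787], [-3586605, -2317312]]
... * rho(b^-1) = [[2, 1], [7, 4]]  ->  [[-6115715, -3360751], [-23394394, -12855853]]
tr = -6115715 + -12855853 = -18971568

-18971568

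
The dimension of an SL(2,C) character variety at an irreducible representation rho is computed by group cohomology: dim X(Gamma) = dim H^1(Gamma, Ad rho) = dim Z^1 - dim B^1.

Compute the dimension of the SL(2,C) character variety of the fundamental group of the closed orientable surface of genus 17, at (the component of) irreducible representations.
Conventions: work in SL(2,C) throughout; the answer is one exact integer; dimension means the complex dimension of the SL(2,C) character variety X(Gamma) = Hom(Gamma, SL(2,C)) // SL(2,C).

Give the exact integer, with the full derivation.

96

pi_1 of the closed genus-17 surface has 34 generators bound by the single product-of-commutators relator.
Unconstrained cocycle data is one sl_2 vector per generator (102 dimensions), cut by the relator condition d_2(z) = 0.
d_2 is surjective at irreducible rho (its cokernel H^2 is dual to H^0 = 0), so dim Z^1 = 102 - 3 = 99.
dim B^1 = 3 (coboundaries, injective at irreducible rho).
dim H^1 = 99 - 3 = 96 = dim X.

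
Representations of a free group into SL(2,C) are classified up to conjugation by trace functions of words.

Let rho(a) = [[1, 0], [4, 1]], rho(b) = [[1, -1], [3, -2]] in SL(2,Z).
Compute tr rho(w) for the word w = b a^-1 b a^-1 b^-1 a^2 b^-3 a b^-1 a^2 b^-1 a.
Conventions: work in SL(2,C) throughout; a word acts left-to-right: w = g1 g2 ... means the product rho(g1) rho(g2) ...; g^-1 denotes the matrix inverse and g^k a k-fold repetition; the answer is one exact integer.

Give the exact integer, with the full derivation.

3615

rho(b) = [[1, -1], [3, -2]]
... * rho(a^-1) = [[1, 0], [-4, 1]]  ->  [[5, -1], [11, -2]]
... * rho(b) = [[1, -1], [3, -2]]  ->  [[2, -3], [5, -7]]
... * rho(a^-1) = [[1, 0], [-4, 1]]  ->  [[14, -3], [33, -7]]
... * rho(b^-1) = [[-2, 1], [-3, 1]]  ->  [[-19, 11], [-45, 26]]
... * rho(a) = [[1, 0], [4, 1]]  ->  [[25, 11], [59, 26]]
... * rho(a) = [[1, 0], [4, 1]]  ->  [[69, 11], [163, 26]]
... * rho(b^-1) = [[-2, 1], [-3, 1]]  ->  [[-171, 80], [-404, 189]]
... * rho(b^-1) = [[-2, 1], [-3, 1]]  ->  [[102, -91], [241, -215]]
... * rho(b^-1) = [[-2, 1], [-3, 1]]  ->  [[69, 11], [163, 26]]
... * rho(a) = [[1, 0], [4, 1]]  ->  [[113, 11], [267, 26]]
... * rho(b^-1) = [[-2, 1], [-3, 1]]  ->  [[-259, 124], [-612, 293]]
... * rho(a) = [[1, 0], [4, 1]]  ->  [[237, 124], [560, 293]]
... * rho(a) = [[1, 0], [4, 1]]  ->  [[733, 124], [1732, 293]]
... * rho(b^-1) = [[-2, 1], [-3, 1]]  ->  [[-1838, 857], [-4343, 2025]]
... * rho(a) = [[1, 0], [4, 1]]  ->  [[1590, 857], [3757, 2025]]
tr = 1590 + 2025 = 3615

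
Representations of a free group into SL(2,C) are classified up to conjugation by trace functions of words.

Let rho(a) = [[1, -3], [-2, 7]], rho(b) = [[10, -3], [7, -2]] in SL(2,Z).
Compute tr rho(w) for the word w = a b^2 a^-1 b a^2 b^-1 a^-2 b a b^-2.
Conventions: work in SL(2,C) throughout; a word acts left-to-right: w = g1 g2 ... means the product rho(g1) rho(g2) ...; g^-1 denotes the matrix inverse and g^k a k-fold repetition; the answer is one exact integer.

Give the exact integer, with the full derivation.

-971830125523

rho(a) = [[1, -3], [-2, 7]]
... * rho(b) = [[10, -3], [7, -2]]  ->  [[-11, 3], [29, -8]]
... * rho(b) = [[10, -3], [7, -2]]  ->  [[-89, 27], [234, -71]]
... * rho(a^-1) = [[7, 3], [2, 1]]  ->  [[-569, -240], [1496, 631]]
... * rho(b) = [[10, -3], [7, -2]]  ->  [[-7370, 2187], [19377, -5750]]
... * rho(a) = [[1, -3], [-2, 7]]  ->  [[-11744, 37419], [30877, -98381]]
... * rho(a) = [[1, -3], [-2, 7]]  ->  [[-86582, 297165], [227639, -781298]]
... * rho(b^-1) = [[-2, 3], [-7, 10]]  ->  [[-1906991, 2711904], [5013808, -7130063]]
... * rho(a^-1) = [[7, 3], [2, 1]]  ->  [[-7925129, -3009069], [20836530, 7911361]]
... * rho(a^-1) = [[7, 3], [2, 1]]  ->  [[-61494041, -26784456], [161678432, 70420951]]
... * rho(b) = [[10, -3], [7, -2]]  ->  [[-802431602, 238051035], [2109730977, -625877198]]
... * rho(a) = [[1, -3], [-2, 7]]  ->  [[-1278533672, 4073652051], [3361485373, -10710333317]]
... * rho(b^-1) = [[-2, 3], [-7, 10]]  ->  [[-25958497013, 36900919494], [68249362473, -97018877051]]
... * rho(b^-1) = [[-2, 3], [-7, 10]]  ->  [[-206389442432, 291133703901], [542633414411, -765440683091]]
tr = -206389442432 + -765440683091 = -971830125523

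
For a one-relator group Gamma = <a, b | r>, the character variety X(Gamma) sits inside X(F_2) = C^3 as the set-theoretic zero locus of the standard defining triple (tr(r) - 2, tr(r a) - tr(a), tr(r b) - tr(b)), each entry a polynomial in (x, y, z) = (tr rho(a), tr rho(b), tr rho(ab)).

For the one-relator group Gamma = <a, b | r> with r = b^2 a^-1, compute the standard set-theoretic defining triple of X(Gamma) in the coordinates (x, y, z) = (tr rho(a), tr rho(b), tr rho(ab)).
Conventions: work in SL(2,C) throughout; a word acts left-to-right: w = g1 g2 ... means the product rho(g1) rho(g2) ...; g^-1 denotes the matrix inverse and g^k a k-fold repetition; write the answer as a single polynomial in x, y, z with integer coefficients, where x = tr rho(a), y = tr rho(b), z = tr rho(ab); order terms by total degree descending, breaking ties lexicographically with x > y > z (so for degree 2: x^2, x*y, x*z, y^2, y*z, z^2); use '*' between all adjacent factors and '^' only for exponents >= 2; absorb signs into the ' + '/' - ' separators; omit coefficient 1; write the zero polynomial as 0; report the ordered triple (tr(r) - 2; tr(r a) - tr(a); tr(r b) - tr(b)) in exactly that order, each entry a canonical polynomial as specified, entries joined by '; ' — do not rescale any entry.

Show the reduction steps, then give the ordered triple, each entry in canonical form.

trace(b^2) = trace(b) * trace(b) - trace(1)  (reduce the b square) = y^2 - 2
use: trace(b^2 a) = trace(b) * trace(a b) - trace(a)  (reduce the b square) = y*z - x
apply: trace(b^2 a^-1) = trace(b^2) * trace(a) - trace(b^2 a)  (eliminate a^-1) = x*y^2 - y*z - x
trace(b^3) = trace(b) * trace(b^2) - trace(b) = y^3 - 3*y
use: trace(b^3 a) = trace(b) * trace(a b^2) - trace(a b) = y^2*z - x*y - z
apply: trace(b^2 a^-1 b) = trace(b^3) * trace(a) - trace(b^3 a) = x*y^3 - y^2*z - 2*x*y + z
assemble the triple (trace(r) - 2; trace(r a) - x; trace(r b) - y)

x*y^2 - y*z - x - 2; y^2 - x - 2; x*y^3 - y^2*z - 2*x*y - y + z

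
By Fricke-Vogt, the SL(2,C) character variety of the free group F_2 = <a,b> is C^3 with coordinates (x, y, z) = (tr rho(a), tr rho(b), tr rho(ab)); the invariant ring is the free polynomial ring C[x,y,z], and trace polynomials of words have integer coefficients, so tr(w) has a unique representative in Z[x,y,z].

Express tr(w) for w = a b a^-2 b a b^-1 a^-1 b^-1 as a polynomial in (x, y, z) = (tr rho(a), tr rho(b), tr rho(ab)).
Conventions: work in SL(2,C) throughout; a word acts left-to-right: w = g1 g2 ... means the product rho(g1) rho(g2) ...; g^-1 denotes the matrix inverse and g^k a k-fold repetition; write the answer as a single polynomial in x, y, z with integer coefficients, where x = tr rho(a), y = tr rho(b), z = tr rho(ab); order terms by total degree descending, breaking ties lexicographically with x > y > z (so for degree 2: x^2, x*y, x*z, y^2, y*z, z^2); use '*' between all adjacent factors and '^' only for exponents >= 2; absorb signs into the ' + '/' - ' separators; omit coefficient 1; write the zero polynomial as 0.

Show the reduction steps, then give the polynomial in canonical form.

tr(a^2 b) = tr(a)*tr(b a) - tr(b)   [square of a] = x*z - y
tr(a^2) = tr(a)*tr(a) - tr(1)   [square of a] = x^2 - 2
tr(a b^2 a) = tr(b)*tr(a^2 b) - tr(a^2)   [square of b] = x*y*z - x^2 - y^2 + 2
tr(b a b a) = tr(a b)*tr(a b) - tr(1)   [split at a repeated a] = z^2 - 2
so tr(b a b) = tr(b)*tr(a b) - tr(a)   [square of b] = y*z - x
tr(a^2 b a b) = tr(a)*tr(b a b a) - tr(b a b)   [square of a] = x*z^2 - y*z - x
reduce: tr(a^2 b a) = tr(a)*tr(a b a) - tr(a b)   [square of a] = x^2*z - x*y - z
tr(a b a b^2 a) = tr(b)*tr(a^2 b a b) - tr(a^2 b a)   [square of b] = x*y*z^2 - x^2*z - y^2*z + z
reduce: tr(a b a b a b) = tr(b a b a)*tr(b a) - tr(a b)   [split at a repeated b] = z^3 - 3*z
tr(a b a b^2 a b) = tr(b)*tr(a b a b a b) - tr(a b a b a)   [square of b] = y*z^3 - x*z^2 - 2*y*z + x
reduce: tr(b a b^2 a b^-1 a) = tr(a b a b^2 a)*tr(b) - tr(a b a b^2 a b)   [inverse elimination on b] = x*y^2*z^2 - x^2*y*z - y^3*z - y*z^3 + x*z^2 + 3*y*z - x
so tr(b a b^-1 a^-1 b a b) = tr(b a b^2 a b^-1)*tr(a) - tr(b a b^2 a b^-1 a)   [inverse elimination on a] = -x*y^2*z^2 + 2*x^2*y*z + y^3*z + y*z^3 - x^3 - x*y^2 - x*z^2 - 3*y*z + 3*x
so tr(b a b a b) = tr(b)*tr(a b a b) - tr(a b a)   [square of b] = y*z^2 - x*z - y
reduce: tr(a b a b a b a) = tr(a)*tr(b a b a b a) - tr(b a b a b)   [square of a] = x*z^3 - y*z^2 - 2*x*z + y
reduce: tr(a b a b a b a b) = tr(b a)*tr(b a b a b a) - tr(b^-1 a^-1 b^-1 a^-1)   [split at a repeated b] = z^4 - 4*z^2 + 2
tr(b a b a b a b^-1 a) = tr(a b a b a b a)*tr(b) - tr(a b a b a b a b)   [inverse elimination on b] = x*y*z^3 - y^2*z^2 - z^4 - 2*x*y*z + y^2 + 4*z^2 - 2
so tr(b a b^-1 a^-1 b a b a) = tr(b a b a b a b^-1)*tr(a) - tr(b a b a b a b^-1 a)   [inverse elimination on a] = -x*y*z^3 + x^2*z^2 + y^2*z^2 + z^4 + x*y*z - x^2 - y^2 - 4*z^2 + 2
reduce: tr(a b a^-1 b a b^-1 a^-1 b) = tr(b a b^-1 a^-1 b a b)*tr(a) - tr(b a b^-1 a^-1 b a b a)   [inverse elimination on a] = -x^2*y^2*z^2 + 2*x^3*y*z + x*y^3*z + 2*x*y*z^3 - x^4 - x^2*y^2 - 2*x^2*z^2 - y^2*z^2 - z^4 - 4*x*y*z + 4*x^2 + y^2 + 4*z^2 - 2
tr(a^-1 b a b^-1 a^-1 b^-1 a b) = tr(a b a^-1 b a b^-1 a^-1)*tr(b) - tr(a b a^-1 b a b^-1 a^-1 b)   [inverse elimination on b] = x^2*y^2*z^2 - 2*x^3*y*z - x*y^3*z - 2*x*y*z^3 + x^4 + x^2*y^2 + 2*x^2*z^2 + y^2*z^2 + z^4 + 4*x*y*z - 4*x^2 - 4*z^2 + 2
tr(a b^2 a b^-1) = tr(a b^2 a)*tr(b) - tr(a b^2 a b)   [inverse elimination on b] = x*y^2*z - x^2*y - y^3 - y*z^2 + x*z + 3*y
tr(b^-1 a b^2 a b^-1) = tr(a b^2 a b^-1)*tr(b) - tr(a b^2 a)   [inverse elimination on b] = x*y^3*z - x^2*y^2 - y^4 - y^2*z^2 + x^2 + 4*y^2 - 2
tr(a^3) = tr(a)*tr(a^2) - tr(a)   [square of a] = x^3 - 3*x
reduce: tr(a^2 b^2 a) = tr(b)*tr(a^3 b) - tr(a^3)   [square of b] = x^2*y*z - x^3 - x*y^2 - y*z + 3*x
so tr(a^2 b^2 a b) = tr(b)*tr(a b a^2 b) - tr(a b a^2)   [square of b] = x*y*z^2 - x^2*z - y^2*z + z
tr(a b^2 a b^-1 a) = tr(a^2 b^2 a)*tr(b) - tr(a^2 b^2 a b)   [inverse elimination on b] = x^2*y^2*z - x^3*y - x*y^3 - x*y*z^2 + x^2*z + 3*x*y - z
so tr(b^-1 a b^2 a b^-1 a) = tr(a b^2 a b^-1 a)*tr(b) - tr(a b^2 a b^-1 a b)   [inverse elimination on b] = x^2*y^3*z - x^3*y^2 - x*y^4 - 2*x*y^2*z^2 + 2*x^2*y*z + y^3*z + y*z^3 + 3*x*y^2 - x*z^2 - 4*y*z + x
tr(b a b^-1 a^-1 b^-1 a b) = tr(b^-1 a b^2 a b^-1)*tr(a) - tr(b^-1 a b^2 a b^-1 a)   [inverse elimination on a] = x*y^2*z^2 - 2*x^2*y*z - y^3*z - y*z^3 + x^3 + x*y^2 + x*z^2 + 4*y*z - 3*x
tr(a b a^-2 b a b^-1 a^-1 b^-1) = tr(a^-1 b a b^-1 a^-1 b^-1 a b)*tr(a) - tr(a^-1 b a b^-1 a^-1 b^-1 a b a)   [inverse elimination on a] = x^3*y^2*z^2 - 2*x^4*y*z - x^2*y^3*z - 2*x^2*y*z^3 + x^5 + x^3*y^2 + 2*x^3*z^2 + x*z^4 + 6*x^2*y*z + y^3*z + y*z^3 - 5*x^3 - x*y^2 - 5*x*z^2 - 4*y*z + 5*x

x^3*y^2*z^2 - 2*x^4*y*z - x^2*y^3*z - 2*x^2*y*z^3 + x^5 + x^3*y^2 + 2*x^3*z^2 + x*z^4 + 6*x^2*y*z + y^3*z + y*z^3 - 5*x^3 - x*y^2 - 5*x*z^2 - 4*y*z + 5*x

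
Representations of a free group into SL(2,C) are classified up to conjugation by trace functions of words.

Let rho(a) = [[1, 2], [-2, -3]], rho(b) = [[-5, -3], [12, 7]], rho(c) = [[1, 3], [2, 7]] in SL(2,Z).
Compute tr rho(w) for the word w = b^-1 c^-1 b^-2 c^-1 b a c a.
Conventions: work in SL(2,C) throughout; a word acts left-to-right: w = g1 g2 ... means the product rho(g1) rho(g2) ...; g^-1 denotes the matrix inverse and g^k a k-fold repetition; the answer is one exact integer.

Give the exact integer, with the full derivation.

-156424

rho(b^-1) = [[7, 3], [-12, -5]]
... * rho(c^-1) = [[7, -3], [-2, 1]]  ->  [[43, -18], [-74, 31]]
... * rho(b^-1) = [[7, 3], [-12, -5]]  ->  [[517, 219], [-890, -377]]
... * rho(b^-1) = [[7, 3], [-12, -5]]  ->  [[991, 456], [-1706, -785]]
... * rho(c^-1) = [[7, -3], [-2, 1]]  ->  [[6025, -2517], [-10372, 4333]]
... * rho(b) = [[-5, -3], [12, 7]]  ->  [[-60329, -35694], [103856, 61447]]
... * rho(a) = [[1, 2], [-2, -3]]  ->  [[11059, -13576], [-19038, 23371]]
... * rho(c) = [[1, 3], [2, 7]]  ->  [[-16093, -61855], [27704, 106483]]
... * rho(a) = [[1, 2], [-2, -3]]  ->  [[107617, 153379], [-185262, -264041]]
tr = 107617 + -264041 = -156424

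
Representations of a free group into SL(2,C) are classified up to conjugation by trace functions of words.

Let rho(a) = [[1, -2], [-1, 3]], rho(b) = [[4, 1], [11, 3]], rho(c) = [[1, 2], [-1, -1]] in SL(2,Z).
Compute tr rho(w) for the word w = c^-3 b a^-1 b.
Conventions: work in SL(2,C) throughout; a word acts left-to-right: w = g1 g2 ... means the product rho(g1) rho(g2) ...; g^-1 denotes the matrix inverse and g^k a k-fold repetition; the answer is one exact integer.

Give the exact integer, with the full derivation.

rho(c^-1) = [[-1, -2], [1, 1]]
... * rho(c^-1) = [[-1, -2], [1, 1]]  ->  [[-1, 0], [0, -1]]
... * rho(c^-1) = [[-1, -2], [1, 1]]  ->  [[1, 2], [-1, -1]]
... * rho(b) = [[4, 1], [11, 3]]  ->  [[26, 7], [-15, -4]]
... * rho(a^-1) = [[3, 2], [1, 1]]  ->  [[85, 59], [-49, -34]]
... * rho(b) = [[4, 1], [11, 3]]  ->  [[989, 262], [-570, -151]]
tr = 989 + -151 = 838

838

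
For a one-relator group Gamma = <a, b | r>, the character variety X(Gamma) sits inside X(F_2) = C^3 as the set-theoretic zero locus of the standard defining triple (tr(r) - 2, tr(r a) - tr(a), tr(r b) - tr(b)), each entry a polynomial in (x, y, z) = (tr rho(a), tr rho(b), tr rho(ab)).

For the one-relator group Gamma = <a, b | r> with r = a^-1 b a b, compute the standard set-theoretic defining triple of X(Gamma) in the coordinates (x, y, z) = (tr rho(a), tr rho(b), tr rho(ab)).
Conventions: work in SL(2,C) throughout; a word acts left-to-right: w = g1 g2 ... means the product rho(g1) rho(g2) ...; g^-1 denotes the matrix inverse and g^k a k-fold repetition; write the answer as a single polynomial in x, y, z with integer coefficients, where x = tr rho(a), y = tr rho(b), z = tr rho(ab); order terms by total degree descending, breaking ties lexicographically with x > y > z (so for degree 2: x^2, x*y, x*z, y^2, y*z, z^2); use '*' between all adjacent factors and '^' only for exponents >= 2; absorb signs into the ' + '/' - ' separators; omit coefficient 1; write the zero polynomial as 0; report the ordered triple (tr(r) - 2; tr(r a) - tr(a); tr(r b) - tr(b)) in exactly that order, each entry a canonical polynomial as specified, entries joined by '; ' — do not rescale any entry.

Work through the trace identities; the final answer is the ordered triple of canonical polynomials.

x*y*z - x^2 - z^2; y*z - 2*x; x*y^2*z - x^2*y - y*z^2

trace(b a b) = trace(b)*trace(a b) - trace(a) = y*z - x
trace(b a b a) = trace(b a)*trace(b a) - trace(1) = z^2 - 2
trace(a^-1 b a b) = trace(b a b)*trace(a) - trace(b a b a) = x*y*z - x^2 - z^2 + 2
trace(b a b^2) = trace(b)*trace(a b^2) - trace(a b)  (reduce the b square) = y^2*z - x*y - z
trace(a b a) = trace(a)*trace(b a) - trace(b)  (reduce the a square) = x*z - y
reduce: trace(b a b^2 a) = trace(b)*trace(a b a b) - trace(a b a)  (reduce the b square) = y*z^2 - x*z - y
so trace(a^-1 b a b^2) = trace(b a b^2)*trace(a) - trace(b a b^2 a)  (eliminate a^-1) = x*y^2*z - x^2*y - y*z^2 + y
assemble the triple (trace(r) - 2; trace(r a) - x; trace(r b) - y)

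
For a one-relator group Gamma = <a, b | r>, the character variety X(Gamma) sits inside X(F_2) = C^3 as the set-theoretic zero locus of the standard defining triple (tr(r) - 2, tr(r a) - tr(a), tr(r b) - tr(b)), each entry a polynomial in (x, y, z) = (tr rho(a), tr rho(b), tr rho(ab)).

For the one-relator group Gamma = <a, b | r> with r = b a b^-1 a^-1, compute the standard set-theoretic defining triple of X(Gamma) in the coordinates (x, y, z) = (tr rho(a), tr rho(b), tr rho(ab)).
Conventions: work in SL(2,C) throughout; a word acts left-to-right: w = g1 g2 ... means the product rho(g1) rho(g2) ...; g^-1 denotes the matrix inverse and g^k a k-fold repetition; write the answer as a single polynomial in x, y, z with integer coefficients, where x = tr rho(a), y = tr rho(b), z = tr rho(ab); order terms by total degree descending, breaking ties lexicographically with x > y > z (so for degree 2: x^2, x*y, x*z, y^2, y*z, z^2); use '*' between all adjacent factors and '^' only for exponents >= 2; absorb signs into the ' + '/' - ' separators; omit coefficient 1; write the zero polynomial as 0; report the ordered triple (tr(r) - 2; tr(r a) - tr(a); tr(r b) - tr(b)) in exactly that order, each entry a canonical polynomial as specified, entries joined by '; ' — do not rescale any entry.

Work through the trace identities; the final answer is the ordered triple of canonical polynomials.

and trace(b a b) = trace(b) * trace(a b) - trace(a) = y*z - x
trace(b a b a) = trace(b a) * trace(b a) - trace(1)   [split at repeated b] = z^2 - 2
trace(a^-1 b a b) = trace(b a b) * trace(a) - trace(b a b a) = x*y*z - x^2 - z^2 + 2
trace(b a b^-1 a^-1) = trace(a^-1 b a) * trace(b) - trace(a^-1 b a b) = -x*y*z + x^2 + y^2 + z^2 - 2
trace(a^2 b) = trace(a) * trace(b a) - trace(b)  (reduce the a square) = x*z - y
trace(a^2) = trace(a) * trace(a) - trace(1)  (reduce the a square) = x^2 - 2
and trace(a b^2 a) = trace(b) * trace(a^2 b) - trace(a^2)  (reduce the b square) = x*y*z - x^2 - y^2 + 2
trace(a b^2 a b) = trace(b) * trace(a b a b) - trace(a b a)  (reduce the b square) = y*z^2 - x*z - y
and trace(b^2 a b^-1 a) = trace(a b^2 a) * trace(b) - trace(a b^2 a b)  (eliminate b^-1) = x*y^2*z - x^2*y - y^3 - y*z^2 + x*z + 3*y
next, trace(b a b^-1 a^-1 b) = trace(b^2 a b^-1) * trace(a) - trace(b^2 a b^-1 a)  (eliminate a^-1) = -x*y^2*z + x^2*y + y^3 + y*z^2 - 3*y
assemble the triple (trace(r) - 2; trace(r a) - x; trace(r b) - y)

-x*y*z + x^2 + y^2 + z^2 - 4; 0; -x*y^2*z + x^2*y + y^3 + y*z^2 - 4*y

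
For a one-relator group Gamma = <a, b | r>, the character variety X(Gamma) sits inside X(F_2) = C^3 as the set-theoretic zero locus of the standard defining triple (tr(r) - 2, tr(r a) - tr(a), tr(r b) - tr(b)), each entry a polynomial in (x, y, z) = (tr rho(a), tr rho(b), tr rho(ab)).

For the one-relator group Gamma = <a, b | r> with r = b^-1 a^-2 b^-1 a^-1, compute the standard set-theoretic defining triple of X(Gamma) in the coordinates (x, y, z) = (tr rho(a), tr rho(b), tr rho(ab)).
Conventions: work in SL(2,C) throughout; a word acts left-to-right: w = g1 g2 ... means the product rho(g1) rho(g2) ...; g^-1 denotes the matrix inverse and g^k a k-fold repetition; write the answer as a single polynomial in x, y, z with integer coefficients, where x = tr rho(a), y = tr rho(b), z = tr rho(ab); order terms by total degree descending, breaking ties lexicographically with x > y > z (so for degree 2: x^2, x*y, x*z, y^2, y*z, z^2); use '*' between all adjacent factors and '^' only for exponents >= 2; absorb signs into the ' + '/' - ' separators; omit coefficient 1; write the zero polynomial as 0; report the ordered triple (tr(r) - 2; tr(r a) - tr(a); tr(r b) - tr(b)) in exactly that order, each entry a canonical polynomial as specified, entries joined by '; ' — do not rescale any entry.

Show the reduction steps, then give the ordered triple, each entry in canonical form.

x*z^2 - y*z - x - 2; x*y*z - x^2 - y^2 - x + 2; x^2*z - x*y - y - z

reduce: tr(b^-1) = tr(b) = y
tr(b^-2) = tr(b^-1) tr(b) - tr(1) = y^2 - 2
reduce: tr(a b^-1) = tr(a) tr(b) - tr(a b) = x*y - z
tr(b^-2 a) = tr(a b^-1) tr(b) - tr(a) = x*y^2 - y*z - x
so tr(b^-1 a^-1 b^-1) = tr(b^-2) tr(a) - tr(b^-2 a) = y*z - x
tr(b a b a) = tr(b a) tr(b a) - tr(1) = z^2 - 2
tr(a^-1 b a b) = tr(b a b) tr(a) - tr(b a b a) = x*y*z - x^2 - z^2 + 2
tr(a b^-1 a^-1 b) = tr(a^-1 b a) tr(b) - tr(a^-1 b a b) = -x*y*z + x^2 + y^2 + z^2 - 2
so tr(b^-1 a^-1 b^-1 a) = tr(a b^-1 a^-1) tr(b) - tr(a b^-1 a^-1 b) = x*y*z - x^2 - z^2 + 2
so tr(a^-1 b^-1 a^-1 b^-1) = tr(b^-1 a^-1 b^-1) tr(a) - tr(b^-1 a^-1 b^-1 a) = z^2 - 2
tr(b^-1 a^-2 b^-1 a^-1) = tr(a^-1 b^-1 a^-1 b^-1) tr(a) - tr(a^-1 b^-1 a^-1 b^-1 a) = x*z^2 - y*z - x
so tr(b^-1 a^-2) = tr(b^-1 a^-1) tr(a) - tr(b^-1) = x*z - y
so tr(a^-2) = tr(a^-1) tr(a) - tr(1) = x^2 - 2
tr(b^-1 a^-2 b^-1) = tr(b^-1 a^-2) tr(b) - tr(b^-1 a^-2 b) = x*y*z - x^2 - y^2 + 2
tr(a^-2 b^-1 a^-1) = tr(a^-2 b^-1) tr(a) - tr(a^-2 b^-1 a)   [inverse elimination on a] = x^2*z - x*y - z
assemble the triple (tr(r) - 2; tr(r a) - x; tr(r b) - y)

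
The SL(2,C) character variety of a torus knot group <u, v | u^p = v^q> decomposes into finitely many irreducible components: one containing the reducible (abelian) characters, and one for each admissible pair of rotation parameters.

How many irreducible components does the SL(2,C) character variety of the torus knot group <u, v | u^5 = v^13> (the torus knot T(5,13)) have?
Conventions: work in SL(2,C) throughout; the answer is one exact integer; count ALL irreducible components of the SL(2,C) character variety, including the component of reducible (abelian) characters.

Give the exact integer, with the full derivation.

In the torus knot group T(5,13), u^5 = v^13 is central, so an irreducible representation sends it to +I or -I (Schur).
This locks tr(u) to 2*cos(pi*alpha/5), alpha in 1..4, and tr(v) to 2*cos(pi*beta/13), beta in 1..12, on each component of irreducible characters.
The two central values (-1)^alpha I and (-1)^beta I must be the same matrix, so alpha and beta share a parity.
Counting: 2 odd alphas x 6 odd betas + 2 even alphas x 6 even betas = 12 + 12 = 24.
Total: 24 irreducible-character components + 1 reducible (abelian) component = 25.

25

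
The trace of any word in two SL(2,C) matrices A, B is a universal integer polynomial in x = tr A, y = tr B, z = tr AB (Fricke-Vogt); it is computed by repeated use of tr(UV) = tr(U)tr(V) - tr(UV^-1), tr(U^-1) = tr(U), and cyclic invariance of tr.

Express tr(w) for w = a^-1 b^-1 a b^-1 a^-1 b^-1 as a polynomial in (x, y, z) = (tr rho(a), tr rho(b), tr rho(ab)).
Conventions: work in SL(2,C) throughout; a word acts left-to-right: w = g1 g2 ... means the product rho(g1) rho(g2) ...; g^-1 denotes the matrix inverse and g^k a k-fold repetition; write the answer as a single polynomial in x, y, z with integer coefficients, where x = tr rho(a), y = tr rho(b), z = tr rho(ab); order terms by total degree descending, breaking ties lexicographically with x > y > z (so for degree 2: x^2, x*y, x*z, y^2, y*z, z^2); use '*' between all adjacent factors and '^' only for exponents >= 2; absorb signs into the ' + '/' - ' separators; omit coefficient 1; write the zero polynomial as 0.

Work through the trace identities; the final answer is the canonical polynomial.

tr(b^-1) = tr(b) = y
tr(b^-2) = tr(b^-1)*tr(b) - tr(1) = y^2 - 2
next, tr(b^-1 a) = tr(a)*tr(b) - tr(a b) = x*y - z
and tr(b^-2 a) = tr(b^-1 a)*tr(b) - tr(b^-1 a b) = x*y^2 - y*z - x
and tr(b^-1 a^-1 b^-1) = tr(b^-2)*tr(a) - tr(b^-2 a) = y*z - x
and tr(a b a) = tr(a)*tr(b a) - tr(b) = x*z - y
tr(a b a b) = tr(a b)*tr(a b) - tr(1)   [split at repeated a] = z^2 - 2
next, tr(b a b^-1 a) = tr(a b a)*tr(b) - tr(a b a b) = x*y*z - y^2 - z^2 + 2
and tr(b^-1 a^-1 b a) = tr(b a b^-1)*tr(a) - tr(b a b^-1 a) = -x*y*z + x^2 + y^2 + z^2 - 2
next, tr(b^-1 a^-1 b a b^-1) = tr(b^-1 a^-1 b a)*tr(b) - tr(b^-1 a^-1 b a b) = -x*y^2*z + x^2*y + y^3 + y*z^2 - 3*y
and tr(a^2) = tr(a)*tr(a) - tr(1) = x^2 - 2
and tr(a b^-1 a) = tr(a^2)*tr(b) - tr(a^2 b) = x^2*y - x*z - y
next, tr(a b a^2) = tr(a)*tr(b a^2) - tr(b a) = x^2*z - x*y - z
next, tr(a b a^2 b) = tr(a)*tr(b a b a) - tr(b a b) = x*z^2 - y*z - x
and tr(a b^-1 a b a) = tr(a b a^2)*tr(b) - tr(a b a^2 b) = x^2*y*z - x*y^2 - x*z^2 + x
tr(a b a b a b) = tr(a b a b)*tr(a b) - tr(b a)   [split at repeated a] = z^3 - 3*z
next, tr(a b^-1 a b a b) = tr(a b a b a)*tr(b) - tr(a b a b a b) = x*y*z^2 - y^2*z - z^3 - x*y + 3*z
next, tr(b a b^-1 a b^-1 a) = tr(a b^-1 a b a)*tr(b) - tr(a b^-1 a b a b) = x^2*y^2*z - x*y^3 - 2*x*y*z^2 + y^2*z + z^3 + 2*x*y - 3*z
tr(b^-1 a^-1 b a b^-1 a) = tr(b a b^-1 a b^-1)*tr(a) - tr(b a b^-1 a b^-1 a) = -x^2*y^2*z + x^3*y + x*y^3 + 2*x*y*z^2 - x^2*z - y^2*z - z^3 - 3*x*y + 3*z
tr(a b^-1 a^-1 b^-1 a^-1 b) = tr(b^-1 a^-1 b a b^-1)*tr(a) - tr(b^-1 a^-1 b a b^-1 a) = -x*y*z^2 + x^2*z + y^2*z + z^3 - 3*z
and tr(a^-1 b^-1 a b^-1 a^-1 b^-1) = tr(a b^-1 a^-1 b^-1 a^-1)*tr(b) - tr(a b^-1 a^-1 b^-1 a^-1 b) = x*y*z^2 - x^2*z - z^3 - x*y + 3*z

x*y*z^2 - x^2*z - z^3 - x*y + 3*z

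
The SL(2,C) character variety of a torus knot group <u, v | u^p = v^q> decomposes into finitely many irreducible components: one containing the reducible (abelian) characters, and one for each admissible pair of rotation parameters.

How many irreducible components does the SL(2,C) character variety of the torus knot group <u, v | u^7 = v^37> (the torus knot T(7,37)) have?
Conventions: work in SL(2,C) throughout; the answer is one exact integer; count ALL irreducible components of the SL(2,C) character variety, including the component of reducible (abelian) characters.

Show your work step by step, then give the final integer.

109

Gamma = < u, v | u^7 = v^37 > (torus knot T(7,37)); the central element u^7 = v^37 acts as +I or -I in any irreducible SL(2,C) representation.
On an irreducible component, tr(u) is locked at 2*cos(pi*alpha/7) for some alpha in 1..6, and tr(v) at 2*cos(pi*beta/37) for some beta in 1..36.
u^7 = (-1)^alpha I and v^37 = (-1)^beta I must agree, so alpha and beta have equal parity.
count pairs: odd alpha (3 choices) x odd beta (18), plus even alpha (3) x even beta (18): 3*18 + 3*18 = 108.
That is 108 components of irreducible characters, and with the reducible (abelian) component the total is 109.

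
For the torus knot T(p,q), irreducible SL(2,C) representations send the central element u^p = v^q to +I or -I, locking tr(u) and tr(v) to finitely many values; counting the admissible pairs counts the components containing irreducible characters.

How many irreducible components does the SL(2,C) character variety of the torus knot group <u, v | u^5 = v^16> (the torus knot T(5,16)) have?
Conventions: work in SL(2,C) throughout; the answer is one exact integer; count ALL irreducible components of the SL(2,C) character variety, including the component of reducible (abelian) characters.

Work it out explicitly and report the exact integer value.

31

Gamma = < u, v | u^5 = v^16 > (torus knot T(5,16)); the central element u^5 = v^16 acts as +I or -I in any irreducible SL(2,C) representation.
This locks tr(u) to 2*cos(pi*alpha/5), alpha in 1..4, and tr(v) to 2*cos(pi*beta/16), beta in 1..15, on each component of irreducible characters.
The two central values (-1)^alpha I and (-1)^beta I must be the same matrix, so alpha and beta share a parity.
Enumerate parity-matched pairs: 2*8 odd-odd plus 2*7 even-even gives 30.
Total: 30 irreducible-character components + 1 reducible (abelian) component = 31.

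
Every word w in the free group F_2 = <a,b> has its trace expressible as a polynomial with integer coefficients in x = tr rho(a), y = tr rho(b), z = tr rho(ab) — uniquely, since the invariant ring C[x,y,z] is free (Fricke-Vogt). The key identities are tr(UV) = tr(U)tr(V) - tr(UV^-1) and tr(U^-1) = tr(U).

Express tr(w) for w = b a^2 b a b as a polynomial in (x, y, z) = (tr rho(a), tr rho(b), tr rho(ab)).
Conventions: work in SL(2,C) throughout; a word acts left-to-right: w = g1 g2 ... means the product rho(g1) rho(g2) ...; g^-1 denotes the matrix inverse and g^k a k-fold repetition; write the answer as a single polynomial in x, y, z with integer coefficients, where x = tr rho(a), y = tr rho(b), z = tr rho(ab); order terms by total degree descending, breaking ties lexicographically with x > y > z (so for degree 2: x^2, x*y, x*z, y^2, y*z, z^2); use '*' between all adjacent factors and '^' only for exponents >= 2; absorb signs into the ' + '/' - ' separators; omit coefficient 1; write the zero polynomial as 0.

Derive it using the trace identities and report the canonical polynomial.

x*y*z^2 - x^2*z - y^2*z + z

tr(b a b a) = tr(a b)*tr(a b) - tr(1)  (split on a) = z^2 - 2
tr(b a b) = tr(b)*tr(a b) - tr(a)  (reduce the b square) = y*z - x
use: tr(a^2 b a b) = tr(a)*tr(b a b a) - tr(b a b)  (reduce the a square) = x*z^2 - y*z - x
apply: tr(a b a) = tr(a)*tr(b a) - tr(b)  (reduce the a square) = x*z - y
tr(a^2 b a) = tr(a)*tr(a b a) - tr(a b)  (reduce the a square) = x^2*z - x*y - z
tr(b a^2 b a b) = tr(b)*tr(a^2 b a b) - tr(a^2 b a)  (reduce the b square) = x*y*z^2 - x^2*z - y^2*z + z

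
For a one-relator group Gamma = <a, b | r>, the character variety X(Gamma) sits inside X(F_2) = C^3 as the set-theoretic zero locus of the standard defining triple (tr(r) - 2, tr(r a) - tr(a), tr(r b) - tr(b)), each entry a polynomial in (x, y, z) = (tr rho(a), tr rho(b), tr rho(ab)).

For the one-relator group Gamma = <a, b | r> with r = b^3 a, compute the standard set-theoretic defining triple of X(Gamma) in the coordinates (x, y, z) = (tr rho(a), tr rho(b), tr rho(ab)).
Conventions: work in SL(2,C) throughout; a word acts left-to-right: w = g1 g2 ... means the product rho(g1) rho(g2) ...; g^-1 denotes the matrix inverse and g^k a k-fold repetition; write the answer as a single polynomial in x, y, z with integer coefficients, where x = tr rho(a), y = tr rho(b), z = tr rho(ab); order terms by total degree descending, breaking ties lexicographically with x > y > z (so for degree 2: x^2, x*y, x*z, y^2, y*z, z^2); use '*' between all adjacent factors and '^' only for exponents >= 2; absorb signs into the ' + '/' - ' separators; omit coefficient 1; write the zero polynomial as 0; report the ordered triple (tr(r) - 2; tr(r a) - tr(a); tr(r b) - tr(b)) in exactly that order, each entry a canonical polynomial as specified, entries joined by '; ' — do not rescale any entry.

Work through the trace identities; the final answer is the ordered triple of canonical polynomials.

y^2*z - x*y - z - 2; x*y^2*z - x^2*y - y^3 - x*z - x + 3*y; y^3*z - x*y^2 - 2*y*z + x - y

tr(a b^2) = tr(b)*tr(a b) - tr(a)   [square of b] = y*z - x
next, tr(b^3 a) = tr(b)*tr(a b^2) - tr(a b)   [square of b] = y^2*z - x*y - z
tr(b^2) = tr(b)*tr(b) - tr(1)  (reduce the b square) = y^2 - 2
next, tr(a^2 b^2) = tr(a)*tr(b^2 a) - tr(b^2)  (reduce the a square) = x*y*z - x^2 - y^2 + 2
and tr(a^2 b) = tr(a)*tr(b a) - tr(b)  (reduce the a square) = x*z - y
and tr(b^3 a^2) = tr(b)*tr(a^2 b^2) - tr(a^2 b)  (reduce the b square) = x*y^2*z - x^2*y - y^3 - x*z + 3*y
next, tr(b^3 a b) = tr(b)*tr(b^2 a b) - tr(b^2 a)   [square of b] = y^3*z - x*y^2 - 2*y*z + x
assemble the triple (tr(r) - 2; tr(r a) - x; tr(r b) - y)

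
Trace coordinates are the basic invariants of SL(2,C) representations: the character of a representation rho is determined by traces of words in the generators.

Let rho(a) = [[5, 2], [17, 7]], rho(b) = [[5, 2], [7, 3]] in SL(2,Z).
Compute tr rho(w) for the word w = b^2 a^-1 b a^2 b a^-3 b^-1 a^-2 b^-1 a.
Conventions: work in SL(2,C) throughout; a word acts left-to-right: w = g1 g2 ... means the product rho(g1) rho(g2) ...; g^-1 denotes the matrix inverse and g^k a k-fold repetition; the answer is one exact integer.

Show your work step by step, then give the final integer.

rho(b) = [[5, 2], [7, 3]]
... * rho(b) = [[5, 2], [7, 3]]  ->  [[39, 16], [56, 23]]
... * rho(a^-1) = [[7, -2], [-17, 5]]  ->  [[1, 2], [1, 3]]
... * rho(b) = [[5, 2], [7, 3]]  ->  [[19, 8], [26, 11]]
... * rho(a) = [[5, 2], [17, 7]]  ->  [[231, 94], [317, 129]]
... * rho(a) = [[5, 2], [17, 7]]  ->  [[2753, 1120], [3778, 1537]]
... * rho(b) = [[5, 2], [7, 3]]  ->  [[21605, 8866], [29649, 12167]]
... * rho(a^-1) = [[7, -2], [-17, 5]]  ->  [[513, 1120], [704, 1537]]
... * rho(a^-1) = [[7, -2], [-17, 5]]  ->  [[-15449, 4574], [-21201, 6277]]
... * rho(a^-1) = [[7, -2], [-17, 5]]  ->  [[-185901, 53768], [-255116, 73787]]
... * rho(b^-1) = [[3, -2], [-7, 5]]  ->  [[-934079, 640642], [-1281857, 879167]]
... * rho(a^-1) = [[7, -2], [-17, 5]]  ->  [[-17429467, 5071368], [-23918838, 6959549]]
... * rho(a^-1) = [[7, -2], [-17, 5]]  ->  [[-208219525, 60215774], [-285744199, 82635421]]
... * rho(b^-1) = [[3, -2], [-7, 5]]  ->  [[-1046168993, 717517920], [-1435680544, 984665503]]
... * rho(a) = [[5, 2], [17, 7]]  ->  [[6966959675, 2930287454], [9560910831, 4021297433]]
tr = 6966959675 + 4021297433 = 10988257108

10988257108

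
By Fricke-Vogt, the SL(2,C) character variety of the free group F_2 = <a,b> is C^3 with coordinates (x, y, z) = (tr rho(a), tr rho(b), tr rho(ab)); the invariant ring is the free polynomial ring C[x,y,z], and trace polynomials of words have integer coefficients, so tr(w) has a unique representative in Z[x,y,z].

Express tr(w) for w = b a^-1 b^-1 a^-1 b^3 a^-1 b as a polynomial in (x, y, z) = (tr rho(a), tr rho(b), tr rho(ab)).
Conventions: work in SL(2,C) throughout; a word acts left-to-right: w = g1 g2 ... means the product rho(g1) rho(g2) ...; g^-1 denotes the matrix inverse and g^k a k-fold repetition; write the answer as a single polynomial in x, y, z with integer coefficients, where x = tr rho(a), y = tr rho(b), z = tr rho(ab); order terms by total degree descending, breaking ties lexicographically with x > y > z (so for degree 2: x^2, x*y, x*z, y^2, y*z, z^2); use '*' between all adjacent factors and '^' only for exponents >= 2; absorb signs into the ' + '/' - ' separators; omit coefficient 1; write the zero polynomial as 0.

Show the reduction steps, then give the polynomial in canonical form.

trace(b^2) = trace(b) trace(b) - trace(1) = y^2 - 2
next, trace(b^3) = trace(b) trace(b^2) - trace(b) = y^3 - 3*y
and trace(b^4) = trace(b) trace(b^3) - trace(b^2) = y^4 - 4*y^2 + 2
trace(b^5) = trace(b) trace(b^4) - trace(b^3) = y^5 - 5*y^3 + 5*y
and trace(b a b) = trace(b) trace(a b) - trace(a) = y*z - x
next, trace(a b^3) = trace(b) trace(b a b) - trace(b a) = y^2*z - x*y - z
trace(b^3 a b) = trace(b) trace(a b^3) - trace(a b^2) = y^3*z - x*y^2 - 2*y*z + x
next, trace(b^5 a) = trace(b) trace(b^3 a b) - trace(b^3 a) = y^4*z - x*y^3 - 3*y^2*z + 2*x*y + z
and trace(b^2 a^-1 b^3) = trace(b^5) trace(a) - trace(b^5 a) = x*y^5 - y^4*z - 4*x*y^3 + 3*y^2*z + 3*x*y - z
trace(a b a b) = trace(b a) trace(b a) - trace(1)   [split at repeated b] = z^2 - 2
trace(a b a) = trace(a) trace(b a) - trace(b) = x*z - y
next, trace(a b^2 a b) = trace(b) trace(a b a b) - trace(a b a) = y*z^2 - x*z - y
trace(a^2) = trace(a) trace(a) - trace(1) = x^2 - 2
next, trace(a b^2 a) = trace(b) trace(a^2 b) - trace(a^2) = x*y*z - x^2 - y^2 + 2
trace(a b^2 a b^2) = trace(b) trace(a b^2 a b) - trace(a b^2 a) = y^2*z^2 - 2*x*y*z + x^2 - 2
and trace(b^3 a b^2 a) = trace(b) trace(a b^2 a b^2) - trace(a b^2 a b) = y^3*z^2 - 2*x*y^2*z + x^2*y - y*z^2 + x*z - y
and trace(b^2 a^-1 b^3 a) = trace(b^3 a b^2) trace(a) - trace(b^3 a b^2 a) = x*y^4*z - x^2*y^3 - y^3*z^2 - x*y^2*z + x^2*y + y*z^2 + y
and trace(b^3 a^-1 b^2 a^-1) = trace(b^2 a^-1 b^3) trace(a) - trace(b^2 a^-1 b^3 a) = x^2*y^5 - 2*x*y^4*z - 3*x^2*y^3 + y^3*z^2 + 4*x*y^2*z + 2*x^2*y - y*z^2 - x*z - y
next, trace(a^-1 b^3 a^-1 b^2 a^-1) = trace(b^3 a^-1 b^2 a^-1) trace(a) - trace(b^3 a^-1 b^2) = x^3*y^5 - 2*x^2*y^4*z - 3*x^3*y^3 - x*y^5 + x*y^3*z^2 + 4*x^2*y^2*z + y^4*z + 2*x^3*y + 4*x*y^3 - x*y*z^2 - x^2*z - 3*y^2*z - 4*x*y + z
next, trace(b^6) = trace(b) trace(b^5) - trace(b^4) = y^6 - 6*y^4 + 9*y^2 - 2
and trace(b^6 a) = trace(b) trace(b^3 a b^2) - trace(b^3 a b) = y^5*z - x*y^4 - 4*y^3*z + 3*x*y^2 + 3*y*z - x
trace(b^3 a^-1 b^3) = trace(b^6) trace(a) - trace(b^6 a) = x*y^6 - y^5*z - 5*x*y^4 + 4*y^3*z + 6*x*y^2 - 3*y*z - x
trace(b a b^3 a) = trace(b) trace(b a b a b) - trace(b a b a) = y^2*z^2 - x*y*z - y^2 - z^2 + 2
next, trace(b^3 a b^3 a) = trace(b) trace(b a b^3 a b) - trace(b a b^3 a) = y^4*z^2 - 2*x*y^3*z + x^2*y^2 - 2*y^2*z^2 + 2*x*y*z + z^2 - 2
trace(b^3 a^-1 b^3 a) = trace(b^3 a b^3) trace(a) - trace(b^3 a b^3 a) = x*y^5*z - x^2*y^4 - y^4*z^2 - 2*x*y^3*z + 2*x^2*y^2 + 2*y^2*z^2 + x*y*z - x^2 - z^2 + 2
next, trace(b a^-1 b^3 a^-1 b^2) = trace(b^3 a^-1 b^3) trace(a) - trace(b^3 a^-1 b^3 a) = x^2*y^6 - 2*x*y^5*z - 4*x^2*y^4 + y^4*z^2 + 6*x*y^3*z + 4*x^2*y^2 - 2*y^2*z^2 - 4*x*y*z + z^2 - 2
and trace(b a b a b^3) = trace(b) trace(b^2 a b a b) - trace(b^2 a b a) = y^3*z^2 - x*y^2*z - y^3 - 2*y*z^2 + x*z + 3*y
and trace(b^5 a b a) = trace(b) trace(b a b a b^3) - trace(b a b a b^2) = y^4*z^2 - x*y^3*z - y^4 - 3*y^2*z^2 + 2*x*y*z + 4*y^2 + z^2 - 2
and trace(b^2 a b a^-1 b^3) = trace(b^5 a b) trace(a) - trace(b^5 a b a) = x*y^5*z - x^2*y^4 - y^4*z^2 - 3*x*y^3*z + 3*x^2*y^2 + y^4 + 3*y^2*z^2 + x*y*z - x^2 - 4*y^2 - z^2 + 2
next, trace(b^3 a b^2 a b) = trace(b) trace(a b^2 a b^3) - trace(a b^2 a b^2) = y^4*z^2 - 2*x*y^3*z + x^2*y^2 - 2*y^2*z^2 + 3*x*y*z - x^2 - y^2 + 2
trace(a b a b a b) = trace(b a b a) trace(b a) - trace(a b)   [split at repeated b] = z^3 - 3*z
next, trace(a b a b a) = trace(a) trace(b a b a) - trace(b a b) = x*z^2 - y*z - x
trace(a b a b a b^2) = trace(b) trace(a b a b a b) - trace(a b a b a) = y*z^3 - x*z^2 - 2*y*z + x
trace(a b a b^3 a b) = trace(b) trace(a b a b a b^2) - trace(a b a b a b) = y^2*z^3 - x*y*z^2 - 2*y^2*z - z^3 + x*y + 3*z
trace(a b a b^3 a) = trace(a) trace(b a b^3 a) - trace(b a b^3) = x*y^2*z^2 - x^2*y*z - y^3*z - x*z^2 + 2*y*z + x
trace(b^3 a b^2 a b a) = trace(b) trace(a b a b^3 a b) - trace(a b a b^3 a) = y^3*z^3 - 2*x*y^2*z^2 + x^2*y*z - y^3*z - y*z^3 + x*y^2 + x*z^2 + y*z - x
trace(b^2 a b a^-1 b^3 a) = trace(b^3 a b^2 a b) trace(a) - trace(b^3 a b^2 a b a) = x*y^4*z^2 - 2*x^2*y^3*z - y^3*z^3 + x^3*y^2 + 2*x^2*y*z + y^3*z + y*z^3 - x^3 - 2*x*y^2 - x*z^2 - y*z + 3*x
trace(b a^-1 b^3 a^-1 b^2 a) = trace(b^2 a b a^-1 b^3) trace(a) - trace(b^2 a b a^-1 b^3 a) = x^2*y^5*z - x^3*y^4 - 2*x*y^4*z^2 - x^2*y^3*z + y^3*z^3 + 2*x^3*y^2 + x*y^4 + 3*x*y^2*z^2 - x^2*y*z - y^3*z - y*z^3 - 2*x*y^2 + y*z - x
trace(a^-1 b^3 a^-1 b^2 a^-1 b) = trace(b a^-1 b^3 a^-1 b^2) trace(a) - trace(b a^-1 b^3 a^-1 b^2 a) = x^3*y^6 - 3*x^2*y^5*z - 3*x^3*y^4 + 3*x*y^4*z^2 + 7*x^2*y^3*z - y^3*z^3 + 2*x^3*y^2 - x*y^4 - 5*x*y^2*z^2 - 3*x^2*y*z + y^3*z + y*z^3 + 2*x*y^2 + x*z^2 - y*z - x
trace(b a^-1 b^-1 a^-1 b^3 a^-1 b) = trace(a^-1 b^3 a^-1 b^2 a^-1) trace(b) - trace(a^-1 b^3 a^-1 b^2 a^-1 b) = x^2*y^5*z - x*y^6 - 2*x*y^4*z^2 - 3*x^2*y^3*z + y^5*z + y^3*z^3 + 5*x*y^4 + 4*x*y^2*z^2 + 2*x^2*y*z - 4*y^3*z - y*z^3 - 6*x*y^2 - x*z^2 + 2*y*z + x

x^2*y^5*z - x*y^6 - 2*x*y^4*z^2 - 3*x^2*y^3*z + y^5*z + y^3*z^3 + 5*x*y^4 + 4*x*y^2*z^2 + 2*x^2*y*z - 4*y^3*z - y*z^3 - 6*x*y^2 - x*z^2 + 2*y*z + x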